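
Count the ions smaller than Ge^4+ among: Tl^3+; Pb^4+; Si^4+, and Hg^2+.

First list Z and electron count for each: Si^4+ has 10 e⁻ (Z=14), Ge^4+ has 28 e⁻ (Z=32), Pb^4+ has 78 e⁻ (Z=82), Tl^3+ has 78 e⁻ (Z=81), Hg^2+ has 78 e⁻ (Z=80). Si^4+ < Ge^4+ (same group, 1 shell fewer); Ge^4+ < Pb^4+ (same group, 2 shells fewer); Pb^4+ < Tl^3+ (both 78 e⁻, Z=82>81); Tl^3+ < Hg^2+ (both 78 e⁻, Z=81>80).
Overall: Si^4+ < Ge^4+ < Pb^4+ < Tl^3+ < Hg^2+. Ge^4+ has 1 below it and 3 above. That's 1.

1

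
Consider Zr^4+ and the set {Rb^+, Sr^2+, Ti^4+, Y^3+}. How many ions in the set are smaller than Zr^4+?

1

Electron counts and nuclear charges: Ti^4+ has 18 e⁻ (Z=22), Zr^4+ has 36 e⁻ (Z=40), Y^3+ has 36 e⁻ (Z=39), Sr^2+ has 36 e⁻ (Z=38), Rb^+ has 36 e⁻ (Z=37). Ti^4+ < Zr^4+ (same group, 1 shell fewer); Zr^4+ < Y^3+ (both 36 e⁻, Z=40>39); Y^3+ < Sr^2+ (isoelectronic, higher Z=39 is smaller); Sr^2+ < Rb^+ (both 36 e⁻, Z=38>37).
Overall: Ti^4+ < Zr^4+ < Y^3+ < Sr^2+ < Rb^+. Zr^4+ has 1 below it and 3 above. Count: 1.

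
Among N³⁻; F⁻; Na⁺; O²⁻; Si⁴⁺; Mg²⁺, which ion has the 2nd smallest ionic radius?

Mg²⁺

These species are isoelectronic with 10 electrons. The only difference is the number of protons: Si⁴⁺ (Z=14), Mg²⁺ (Z=12), Na⁺ (Z=11), F⁻ (Z=9), O²⁻ (Z=8), N³⁻ (Z=7). The strongest nuclear pull (Si⁴⁺) gives the smallest ion.
So the order is Si⁴⁺ < Mg²⁺ < Na⁺ < F⁻ < O²⁻ < N³⁻; the 2nd-smallest ion is Mg²⁺.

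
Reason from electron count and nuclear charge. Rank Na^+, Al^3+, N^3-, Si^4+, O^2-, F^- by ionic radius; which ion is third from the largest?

F^-

Each ion has 10 electrons. The ranking follows nuclear charge in reverse — greater Z gives a smaller radius. Si^4+ (Z=14), Al^3+ (Z=13), Na^+ (Z=11), F^- (Z=9), O^2- (Z=8), N^3- (Z=7).
Ordering: Si^4+ < Al^3+ < Na^+ < F^- < O^2- < N^3-. The third largest is F^-.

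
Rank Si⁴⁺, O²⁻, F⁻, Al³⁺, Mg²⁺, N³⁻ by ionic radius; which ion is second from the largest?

These species are isoelectronic with 10 electrons. The only difference is the number of protons: Si⁴⁺ (Z=14), Al³⁺ (Z=13), Mg²⁺ (Z=12), F⁻ (Z=9), O²⁻ (Z=8), N³⁻ (Z=7). The strongest nuclear pull (Si⁴⁺) gives the smallest ion.
So the order is Si⁴⁺ < Al³⁺ < Mg²⁺ < F⁻ < O²⁻ < N³⁻; the 2nd-largest ion is O²⁻.

O²⁻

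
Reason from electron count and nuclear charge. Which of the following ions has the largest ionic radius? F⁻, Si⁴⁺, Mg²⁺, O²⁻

Isoelectronic series (10 e⁻ each). Size is set by nuclear charge: more protons means a smaller ion. Si⁴⁺ (Z=14), Mg²⁺ (Z=12), F⁻ (Z=9), O²⁻ (Z=8).

O²⁻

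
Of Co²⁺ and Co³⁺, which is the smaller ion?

Co³⁺

Same element, different charge: the more highly charged cation has fewer electrons and a greater effective nuclear charge per electron, making Co³⁺ the smallest.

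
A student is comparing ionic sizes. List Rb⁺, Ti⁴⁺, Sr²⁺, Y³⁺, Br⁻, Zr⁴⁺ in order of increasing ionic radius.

Ti⁴⁺ < Zr⁴⁺ < Y³⁺ < Sr²⁺ < Rb⁺ < Br⁻

Tabulating Z and e⁻: Ti⁴⁺ has 18 e⁻ (Z=22), Zr⁴⁺ has 36 e⁻ (Z=40), Y³⁺ has 36 e⁻ (Z=39), Sr²⁺ has 36 e⁻ (Z=38), Rb⁺ has 36 e⁻ (Z=37), Br⁻ has 36 e⁻ (Z=35). Ti⁴⁺ < Zr⁴⁺ (same group, period 4 vs 5); Zr⁴⁺ < Y³⁺ (both 36 e⁻, Z=40>39); Y³⁺ < Sr²⁺ (isoelectronic, higher Z=39 is smaller); Sr²⁺ < Rb⁺ (isoelectronic, higher Z=38 is smaller); Rb⁺ < Br⁻ (isoelectronic, higher Z=37 is smaller).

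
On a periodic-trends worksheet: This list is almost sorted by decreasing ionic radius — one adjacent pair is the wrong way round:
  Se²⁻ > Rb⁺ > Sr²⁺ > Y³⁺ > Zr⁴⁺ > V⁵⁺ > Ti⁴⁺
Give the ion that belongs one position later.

Scanning neighbour by neighbour, only V⁵⁺/Ti⁴⁺ violates a trend: both have 18 electrons but Z(V)=23 > Z(Ti)=22, so V⁵⁺ should be the smaller of the two. That makes V⁵⁺ the one sitting a position early relative to where it belongs.

V⁵⁺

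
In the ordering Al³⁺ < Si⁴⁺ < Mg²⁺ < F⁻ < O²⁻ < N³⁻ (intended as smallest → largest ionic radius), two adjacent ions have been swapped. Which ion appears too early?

Al³⁺

Compare adjacent ions: they are isoelectronic (10 e⁻) and Si has more protons than Al (14 vs 13), making Si⁴⁺ smaller — yet in this increasing list Al³⁺ sits before Si⁴⁺. Nothing else is reversed, so Al³⁺ should move one place to the right.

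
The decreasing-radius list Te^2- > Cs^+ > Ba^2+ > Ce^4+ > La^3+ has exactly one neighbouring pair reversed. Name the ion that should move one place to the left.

The pair Ce^4+, La^3+ is the wrong way round — both have 54 electrons but Z(Ce)=58 > Z(La)=57, so Ce^4+ should be the smaller of the two. All other adjacent pairs agree with periodic trends, so La^3+ is the misplaced ion.

La^3+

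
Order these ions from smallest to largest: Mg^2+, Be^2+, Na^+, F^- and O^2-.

Be^2+ < Mg^2+ < Na^+ < F^- < O^2-

Work out protons and electrons: Be^2+ (Z=4, 2 e⁻), Mg^2+ (Z=12, 10 e⁻), Na^+ (Z=11, 10 e⁻), F^- (Z=9, 10 e⁻), O^2- (Z=8, 10 e⁻). Be^2+ < Mg^2+ (same group, period 2 vs 3); Mg^2+ < Na^+ (isoelectronic, higher Z=12 is smaller); Na^+ < F^- (both 10 e⁻, Z=11>9); F^- < O^2- (isoelectronic, higher Z=9 is smaller).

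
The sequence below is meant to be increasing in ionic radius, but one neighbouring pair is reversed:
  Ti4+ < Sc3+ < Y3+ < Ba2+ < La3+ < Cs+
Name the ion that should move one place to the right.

The pair Ba2+, La3+ is the wrong way round — La3+ and Ba2+ share 54 electrons; the higher nuclear charge on La (Z=57) contracts it more, so La3+ < Ba2+. All other adjacent pairs agree with periodic trends, so Ba2+ is the misplaced ion.

Ba2+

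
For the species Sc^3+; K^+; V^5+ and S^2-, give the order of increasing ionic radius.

Each ion has 18 electrons. The ranking follows nuclear charge in reverse — greater Z gives a smaller radius. V^5+ (Z=23), Sc^3+ (Z=21), K^+ (Z=19), S^2- (Z=16).

V^5+ < Sc^3+ < K^+ < S^2-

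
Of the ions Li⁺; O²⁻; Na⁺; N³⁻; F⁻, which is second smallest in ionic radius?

Work out protons and electrons: Li⁺ (Z=3, 2 e⁻), Na⁺ (Z=11, 10 e⁻), F⁻ (Z=9, 10 e⁻), O²⁻ (Z=8, 10 e⁻), N³⁻ (Z=7, 10 e⁻). Li⁺ < Na⁺ (same group, period 2 vs 3); Na⁺ < F⁻ (isoelectronic, higher Z=11 is smaller); F⁻ < O²⁻ (isoelectronic, higher Z=9 is smaller); O²⁻ < N³⁻ (isoelectronic, higher Z=8 is smaller).
So the order is Li⁺ < Na⁺ < F⁻ < O²⁻ < N³⁻; the 2nd-smallest ion is Na⁺.

Na⁺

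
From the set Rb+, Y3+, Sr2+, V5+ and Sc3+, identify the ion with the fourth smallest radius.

Sr2+

Tabulating Z and e⁻: V5+ (Z=23, 18 e⁻), Sc3+ (Z=21, 18 e⁻), Y3+ (Z=39, 36 e⁻), Sr2+ (Z=38, 36 e⁻), Rb+ (Z=37, 36 e⁻). V5+ < Sc3+ (isoelectronic, higher Z=23 is smaller); Sc3+ < Y3+ (same group, period 4 vs 5); Y3+ < Sr2+ (both 36 e⁻, Z=39>38); Sr2+ < Rb+ (isoelectronic, higher Z=38 is smaller).
That gives V5+ < Sc3+ < Y3+ < Sr2+ < Rb+. From the smallest end, number 4 is Sr2+.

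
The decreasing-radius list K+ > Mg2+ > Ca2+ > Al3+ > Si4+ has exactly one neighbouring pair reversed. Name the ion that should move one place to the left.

Compare adjacent ions: both in group 2 with the same charge; Mg2+ (period 3) has the smaller radius — yet in this decreasing list Mg2+ sits before Ca2+. Nothing else is reversed, so Ca2+ should move one place to the left.

Ca2+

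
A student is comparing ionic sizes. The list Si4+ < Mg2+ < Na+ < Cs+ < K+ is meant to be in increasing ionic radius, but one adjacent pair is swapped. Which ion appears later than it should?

K+

Compare adjacent ions: same group and charge — period 4 sits above period 6, so K+ is smaller — yet in this increasing list Cs+ sits before K+. Nothing else is reversed, so K+ should move one place to the left.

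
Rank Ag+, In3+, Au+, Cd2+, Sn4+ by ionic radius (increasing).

Sn4+ (Z=50, 46 e⁻), In3+ (Z=49, 46 e⁻), Cd2+ (Z=48, 46 e⁻), Ag+ (Z=47, 46 e⁻), Au+ (Z=79, 78 e⁻). Sn4+ < In3+ (isoelectronic, higher Z=50 is smaller); In3+ < Cd2+ (both 46 e⁻, Z=49>48); Cd2+ < Ag+ (isoelectronic, higher Z=48 is smaller); Ag+ < Au+ (same group, period 5 vs 6).

Sn4+ < In3+ < Cd2+ < Ag+ < Au+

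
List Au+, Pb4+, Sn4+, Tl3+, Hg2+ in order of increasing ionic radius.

Tabulating Z and e⁻: Sn4+ has 46 e⁻ (Z=50), Pb4+ has 78 e⁻ (Z=82), Tl3+ has 78 e⁻ (Z=81), Hg2+ has 78 e⁻ (Z=80), Au+ has 78 e⁻ (Z=79). Sn4+ < Pb4+ (same group, period 5 vs 6); Pb4+ < Tl3+ (both 78 e⁻, Z=82>81); Tl3+ < Hg2+ (isoelectronic, higher Z=81 is smaller); Hg2+ < Au+ (both 78 e⁻, Z=80>79).

Sn4+ < Pb4+ < Tl3+ < Hg2+ < Au+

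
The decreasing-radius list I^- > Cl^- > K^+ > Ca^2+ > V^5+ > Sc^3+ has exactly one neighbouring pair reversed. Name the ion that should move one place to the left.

Sc^3+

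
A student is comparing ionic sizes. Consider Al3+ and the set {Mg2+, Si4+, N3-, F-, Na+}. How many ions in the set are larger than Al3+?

These species are isoelectronic with 10 electrons. The only difference is the number of protons: Si4+ (Z=14), Al3+ (Z=13), Mg2+ (Z=12), Na+ (Z=11), F- (Z=9), N3- (Z=7). The strongest nuclear pull (Si4+) gives the smallest ion.
Overall: Si4+ < Al3+ < Mg2+ < Na+ < F- < N3-. Al3+ has 1 below it and 4 above. That's 4.

4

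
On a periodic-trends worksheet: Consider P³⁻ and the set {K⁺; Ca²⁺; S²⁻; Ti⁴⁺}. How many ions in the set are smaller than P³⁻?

These species are isoelectronic with 18 electrons. The only difference is the number of protons: Ti⁴⁺ (Z=22), Ca²⁺ (Z=20), K⁺ (Z=19), S²⁻ (Z=16), P³⁻ (Z=15). The strongest nuclear pull (Ti⁴⁺) gives the smallest ion.
Placing each against P³⁻: smaller — Ti⁴⁺, Ca²⁺, K⁺, S²⁻; larger — none. That's 4.

4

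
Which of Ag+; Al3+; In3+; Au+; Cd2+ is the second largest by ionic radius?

Ag+

Electron counts and nuclear charges: Al3+ has 10 e⁻ (Z=13), In3+ has 46 e⁻ (Z=49), Cd2+ has 46 e⁻ (Z=48), Ag+ has 46 e⁻ (Z=47), Au+ has 78 e⁻ (Z=79). Al3+ < In3+ (same group, period 3 vs 5); In3+ < Cd2+ (isoelectronic, higher Z=49 is smaller); Cd2+ < Ag+ (isoelectronic, higher Z=48 is smaller); Ag+ < Au+ (same group, period 5 vs 6).
Ordering: Al3+ < In3+ < Cd2+ < Ag+ < Au+. The second largest is Ag+.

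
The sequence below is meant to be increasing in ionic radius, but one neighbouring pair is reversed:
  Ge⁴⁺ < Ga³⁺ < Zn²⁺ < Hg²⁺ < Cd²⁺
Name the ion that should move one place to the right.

The pair Hg²⁺, Cd²⁺ is the wrong way round — both in group 12 with the same charge; Cd²⁺ (period 5) has the smaller radius. All other adjacent pairs agree with periodic trends, so Hg²⁺ is the misplaced ion.

Hg²⁺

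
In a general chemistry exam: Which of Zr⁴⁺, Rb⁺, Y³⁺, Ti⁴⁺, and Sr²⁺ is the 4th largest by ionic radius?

Zr⁴⁺

Electron counts and nuclear charges: Ti⁴⁺ has 18 e⁻ (Z=22), Zr⁴⁺ has 36 e⁻ (Z=40), Y³⁺ has 36 e⁻ (Z=39), Sr²⁺ has 36 e⁻ (Z=38), Rb⁺ has 36 e⁻ (Z=37). Ti⁴⁺ < Zr⁴⁺ (same group, period 4 vs 5); Zr⁴⁺ < Y³⁺ (both 36 e⁻, Z=40>39); Y³⁺ < Sr²⁺ (isoelectronic, higher Z=39 is smaller); Sr²⁺ < Rb⁺ (isoelectronic, higher Z=38 is smaller).
That gives Ti⁴⁺ < Zr⁴⁺ < Y³⁺ < Sr²⁺ < Rb⁺. From the largest end, number 4 is Zr⁴⁺.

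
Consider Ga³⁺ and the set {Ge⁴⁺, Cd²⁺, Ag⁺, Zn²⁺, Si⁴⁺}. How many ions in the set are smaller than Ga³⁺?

Work out protons and electrons: Si⁴⁺ (Z=14, 10 e⁻), Ge⁴⁺ (Z=32, 28 e⁻), Ga³⁺ (Z=31, 28 e⁻), Zn²⁺ (Z=30, 28 e⁻), Cd²⁺ (Z=48, 46 e⁻), Ag⁺ (Z=47, 46 e⁻). Si⁴⁺ < Ge⁴⁺ (same group, period 3 vs 4); Ge⁴⁺ < Ga³⁺ (both 28 e⁻, Z=32>31); Ga³⁺ < Zn²⁺ (both 28 e⁻, Z=31>30); Zn²⁺ < Cd²⁺ (same group, 1 shell fewer); Cd²⁺ < Ag⁺ (isoelectronic, higher Z=48 is smaller).
Ordering all of them (including Ga³⁺) by radius gives Si⁴⁺ < Ge⁴⁺ < Ga³⁺ < Zn²⁺ < Cd²⁺ < Ag⁺. Count: 2.

2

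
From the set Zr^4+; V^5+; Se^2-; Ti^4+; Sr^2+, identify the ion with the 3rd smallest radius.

Work out protons and electrons: V^5+ (Z=23, 18 e⁻), Ti^4+ (Z=22, 18 e⁻), Zr^4+ (Z=40, 36 e⁻), Sr^2+ (Z=38, 36 e⁻), Se^2- (Z=34, 36 e⁻). V^5+ < Ti^4+ (both 18 e⁻, Z=23>22); Ti^4+ < Zr^4+ (same group, 1 shell fewer); Zr^4+ < Sr^2+ (both 36 e⁻, Z=40>38); Sr^2+ < Se^2- (isoelectronic, higher Z=38 is smaller).
That gives V^5+ < Ti^4+ < Zr^4+ < Sr^2+ < Se^2-. From the smallest end, number 3 is Zr^4+.

Zr^4+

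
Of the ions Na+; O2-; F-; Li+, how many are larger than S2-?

First list Z and electron count for each: Li+: 2 e⁻, Z=3, Na+: 10 e⁻, Z=11, F-: 10 e⁻, Z=9, O2-: 10 e⁻, Z=8, S2-: 18 e⁻, Z=16. Li+ < Na+ (same group, 1 shell fewer); Na+ < F- (isoelectronic, higher Z=11 is smaller); F- < O2- (both 10 e⁻, Z=9>8); O2- < S2- (same group, period 2 vs 3).
Placing each against S2-: smaller — Li+, Na+, F-, O2-; larger — none. Count: 0.

0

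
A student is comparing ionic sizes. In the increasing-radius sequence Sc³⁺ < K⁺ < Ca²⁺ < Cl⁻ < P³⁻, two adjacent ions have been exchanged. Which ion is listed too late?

Scanning neighbour by neighbour, only K⁺/Ca²⁺ violates a trend: they are isoelectronic (18 e⁻) and Ca has more protons than K (20 vs 19), making Ca²⁺ smaller. That makes Ca²⁺ the one sitting a position late relative to where it belongs.

Ca²⁺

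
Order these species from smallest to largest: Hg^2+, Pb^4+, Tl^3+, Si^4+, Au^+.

Si^4+ < Pb^4+ < Tl^3+ < Hg^2+ < Au^+

Tabulating Z and e⁻: Si^4+ has 10 e⁻ (Z=14), Pb^4+ has 78 e⁻ (Z=82), Tl^3+ has 78 e⁻ (Z=81), Hg^2+ has 78 e⁻ (Z=80), Au^+ has 78 e⁻ (Z=79). Si^4+ < Pb^4+ (same group, 3 shells fewer); Pb^4+ < Tl^3+ (both 78 e⁻, Z=82>81); Tl^3+ < Hg^2+ (both 78 e⁻, Z=81>80); Hg^2+ < Au^+ (both 78 e⁻, Z=80>79).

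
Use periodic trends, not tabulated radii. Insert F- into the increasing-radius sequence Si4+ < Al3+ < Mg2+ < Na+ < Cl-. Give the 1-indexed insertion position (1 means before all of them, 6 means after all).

5

Electron counts and nuclear charges: Si4+ has 10 e⁻ (Z=14), Al3+ has 10 e⁻ (Z=13), Mg2+ has 10 e⁻ (Z=12), Na+ has 10 e⁻ (Z=11), F- has 10 e⁻ (Z=9), Cl- has 18 e⁻ (Z=17). Si4+ < Al3+ (both 10 e⁻, Z=14>13); Al3+ < Mg2+ (isoelectronic, higher Z=13 is smaller); Mg2+ < Na+ (isoelectronic, higher Z=12 is smaller); Na+ < F- (both 10 e⁻, Z=11>9); F- < Cl- (same group, 1 shell fewer).
The complete sequence is Si4+ < Al3+ < Mg2+ < Na+ < F- < Cl-. F- sits at position 5.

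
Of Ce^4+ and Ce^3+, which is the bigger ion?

Ce^3+

These are all Ce ions. Removing more electrons (higher positive charge) pulls the remaining electrons in closer, so Ce^4+ is smallest and Ce^3+ is largest.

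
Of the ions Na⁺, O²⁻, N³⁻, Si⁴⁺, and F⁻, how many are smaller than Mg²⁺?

1

These species are isoelectronic with 10 electrons. The only difference is the number of protons: Si⁴⁺ (Z=14), Mg²⁺ (Z=12), Na⁺ (Z=11), F⁻ (Z=9), O²⁻ (Z=8), N³⁻ (Z=7). The strongest nuclear pull (Si⁴⁺) gives the smallest ion.
Overall: Si⁴⁺ < Mg²⁺ < Na⁺ < F⁻ < O²⁻ < N³⁻. Mg²⁺ has 1 below it and 4 above. Count: 1.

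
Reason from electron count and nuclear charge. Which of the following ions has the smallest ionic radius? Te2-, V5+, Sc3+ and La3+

Electron counts and nuclear charges: V5+: 18 e⁻, Z=23, Sc3+: 18 e⁻, Z=21, La3+: 54 e⁻, Z=57, Te2-: 54 e⁻, Z=52. V5+ < Sc3+ (isoelectronic, higher Z=23 is smaller); Sc3+ < La3+ (same group, 2 shells fewer); La3+ < Te2- (both 54 e⁻, Z=57>52).

V5+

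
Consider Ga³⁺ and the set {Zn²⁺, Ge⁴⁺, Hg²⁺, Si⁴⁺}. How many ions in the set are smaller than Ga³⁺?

2

Si⁴⁺: 10 e⁻, Z=14, Ge⁴⁺: 28 e⁻, Z=32, Ga³⁺: 28 e⁻, Z=31, Zn²⁺: 28 e⁻, Z=30, Hg²⁺: 78 e⁻, Z=80. Si⁴⁺ < Ge⁴⁺ (same group, 1 shell fewer); Ge⁴⁺ < Ga³⁺ (isoelectronic, higher Z=32 is smaller); Ga³⁺ < Zn²⁺ (isoelectronic, higher Z=31 is smaller); Zn²⁺ < Hg²⁺ (same group, period 4 vs 6).
Overall: Si⁴⁺ < Ge⁴⁺ < Ga³⁺ < Zn²⁺ < Hg²⁺. Ga³⁺ has 2 below it and 2 above. Count: 2.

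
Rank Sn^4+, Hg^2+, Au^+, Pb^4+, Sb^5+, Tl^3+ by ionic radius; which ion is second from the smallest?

Sn^4+

Sb^5+ (Z=51, 46 e⁻), Sn^4+ (Z=50, 46 e⁻), Pb^4+ (Z=82, 78 e⁻), Tl^3+ (Z=81, 78 e⁻), Hg^2+ (Z=80, 78 e⁻), Au^+ (Z=79, 78 e⁻). Sb^5+ < Sn^4+ (isoelectronic, higher Z=51 is smaller); Sn^4+ < Pb^4+ (same group, period 5 vs 6); Pb^4+ < Tl^3+ (isoelectronic, higher Z=82 is smaller); Tl^3+ < Hg^2+ (both 78 e⁻, Z=81>80); Hg^2+ < Au^+ (isoelectronic, higher Z=80 is smaller).
Ordering: Sb^5+ < Sn^4+ < Pb^4+ < Tl^3+ < Hg^2+ < Au^+. The second smallest is Sn^4+.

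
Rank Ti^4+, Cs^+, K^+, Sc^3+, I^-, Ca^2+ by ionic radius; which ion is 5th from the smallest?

Tabulating Z and e⁻: Ti^4+ has 18 e⁻ (Z=22), Sc^3+ has 18 e⁻ (Z=21), Ca^2+ has 18 e⁻ (Z=20), K^+ has 18 e⁻ (Z=19), Cs^+ has 54 e⁻ (Z=55), I^- has 54 e⁻ (Z=53). Ti^4+ < Sc^3+ (isoelectronic, higher Z=22 is smaller); Sc^3+ < Ca^2+ (isoelectronic, higher Z=21 is smaller); Ca^2+ < K^+ (both 18 e⁻, Z=20>19); K^+ < Cs^+ (same group, period 4 vs 6); Cs^+ < I^- (isoelectronic, higher Z=55 is smaller).
Ordering: Ti^4+ < Sc^3+ < Ca^2+ < K^+ < Cs^+ < I^-. The 5th smallest is Cs^+.

Cs^+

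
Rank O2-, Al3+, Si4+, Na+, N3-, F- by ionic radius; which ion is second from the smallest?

These species are isoelectronic with 10 electrons. The only difference is the number of protons: Si4+ (Z=14), Al3+ (Z=13), Na+ (Z=11), F- (Z=9), O2- (Z=8), N3- (Z=7). The strongest nuclear pull (Si4+) gives the smallest ion.
Ordering: Si4+ < Al3+ < Na+ < F- < O2- < N3-. The second smallest is Al3+.

Al3+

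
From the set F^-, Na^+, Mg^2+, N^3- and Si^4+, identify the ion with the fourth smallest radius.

Each ion has 10 electrons. The ranking follows nuclear charge in reverse — greater Z gives a smaller radius. Si^4+ (Z=14), Mg^2+ (Z=12), Na^+ (Z=11), F^- (Z=9), N^3- (Z=7).
So the order is Si^4+ < Mg^2+ < Na^+ < F^- < N^3-; the 4th-smallest ion is F^-.

F^-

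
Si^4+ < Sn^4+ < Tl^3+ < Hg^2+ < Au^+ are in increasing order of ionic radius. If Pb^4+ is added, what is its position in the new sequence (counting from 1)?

Tabulating Z and e⁻: Si^4+ has 10 e⁻ (Z=14), Sn^4+ has 46 e⁻ (Z=50), Pb^4+ has 78 e⁻ (Z=82), Tl^3+ has 78 e⁻ (Z=81), Hg^2+ has 78 e⁻ (Z=80), Au^+ has 78 e⁻ (Z=79). Si^4+ < Sn^4+ (same group, 2 shells fewer); Sn^4+ < Pb^4+ (same group, 1 shell fewer); Pb^4+ < Tl^3+ (isoelectronic, higher Z=82 is smaller); Tl^3+ < Hg^2+ (both 78 e⁻, Z=81>80); Hg^2+ < Au^+ (both 78 e⁻, Z=80>79).
Merged order: Si^4+ < Sn^4+ < Pb^4+ < Tl^3+ < Hg^2+ < Au^+ — Pb^4+ is number 3.

3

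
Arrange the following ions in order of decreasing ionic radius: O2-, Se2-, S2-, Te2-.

These ions sit in one column with identical charge. Each step down the periodic table adds a principal shell, increasing the radius.

Te2- > Se2- > S2- > O2-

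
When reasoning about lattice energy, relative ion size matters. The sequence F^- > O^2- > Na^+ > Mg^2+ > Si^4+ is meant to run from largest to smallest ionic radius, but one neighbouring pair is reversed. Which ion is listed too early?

F^-

The pair F^-, O^2- is the wrong way round — F^- and O^2- share 10 electrons; the higher nuclear charge on F (Z=9) contracts it more, so F^- < O^2-. All other adjacent pairs agree with periodic trends, so F^- is the misplaced ion.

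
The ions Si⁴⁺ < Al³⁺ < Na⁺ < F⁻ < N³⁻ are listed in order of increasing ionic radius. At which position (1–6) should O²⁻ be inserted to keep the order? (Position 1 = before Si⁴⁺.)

5

These species are isoelectronic with 10 electrons. The only difference is the number of protons: Si⁴⁺ (Z=14), Al³⁺ (Z=13), Na⁺ (Z=11), F⁻ (Z=9), O²⁻ (Z=8), N³⁻ (Z=7). The strongest nuclear pull (Si⁴⁺) gives the smallest ion.
The complete sequence is Si⁴⁺ < Al³⁺ < Na⁺ < F⁻ < O²⁻ < N³⁻. O²⁻ sits at position 5.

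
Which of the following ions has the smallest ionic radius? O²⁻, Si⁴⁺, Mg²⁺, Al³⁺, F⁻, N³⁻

Si⁴⁺

These species are isoelectronic with 10 electrons. The only difference is the number of protons: Si⁴⁺ (Z=14), Al³⁺ (Z=13), Mg²⁺ (Z=12), F⁻ (Z=9), O²⁻ (Z=8), N³⁻ (Z=7). The strongest nuclear pull (Si⁴⁺) gives the smallest ion.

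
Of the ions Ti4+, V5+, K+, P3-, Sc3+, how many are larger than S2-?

All of these have 18 electrons (isoelectronic). With the same electron cloud, the ion with the most protons pulls it in tightest. Nuclear charges: V5+ (Z=23), Ti4+ (Z=22), Sc3+ (Z=21), K+ (Z=19), S2- (Z=16), P3- (Z=15). Highest Z is smallest.
Placing each against S2-: smaller — V5+, Ti4+, Sc3+, K+; larger — P3-. That's 1.

1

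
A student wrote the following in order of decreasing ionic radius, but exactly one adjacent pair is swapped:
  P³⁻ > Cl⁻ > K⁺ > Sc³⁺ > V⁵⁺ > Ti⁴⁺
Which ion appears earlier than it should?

V⁵⁺

The pair V⁵⁺, Ti⁴⁺ is the wrong way round — both have 18 electrons but Z(V)=23 > Z(Ti)=22, so V⁵⁺ should be the smaller of the two. All other adjacent pairs agree with periodic trends, so V⁵⁺ is the misplaced ion.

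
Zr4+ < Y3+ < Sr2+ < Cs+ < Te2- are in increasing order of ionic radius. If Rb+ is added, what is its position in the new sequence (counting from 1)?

4

Work out protons and electrons: Zr4+: 36 e⁻, Z=40, Y3+: 36 e⁻, Z=39, Sr2+: 36 e⁻, Z=38, Rb+: 36 e⁻, Z=37, Cs+: 54 e⁻, Z=55, Te2-: 54 e⁻, Z=52. Zr4+ < Y3+ (isoelectronic, higher Z=40 is smaller); Y3+ < Sr2+ (both 36 e⁻, Z=39>38); Sr2+ < Rb+ (isoelectronic, higher Z=38 is smaller); Rb+ < Cs+ (same group, 1 shell fewer); Cs+ < Te2- (both 54 e⁻, Z=55>52).
With Rb+ included the full order is Zr4+ < Y3+ < Sr2+ < Rb+ < Cs+ < Te2-, so it takes position 4.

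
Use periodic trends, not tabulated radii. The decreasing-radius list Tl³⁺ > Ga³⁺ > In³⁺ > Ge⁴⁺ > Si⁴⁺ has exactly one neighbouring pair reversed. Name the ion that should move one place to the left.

Check each adjacent pair. Ga³⁺ and In³⁺ are reversed: same group and charge — period 4 sits above period 5, so Ga³⁺ is smaller. No other neighbouring pair contradicts the periodic trends, so In³⁺ is the ion listed too late.

In³⁺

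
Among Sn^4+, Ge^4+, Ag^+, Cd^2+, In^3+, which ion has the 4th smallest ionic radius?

Electron counts and nuclear charges: Ge^4+: 28 e⁻, Z=32, Sn^4+: 46 e⁻, Z=50, In^3+: 46 e⁻, Z=49, Cd^2+: 46 e⁻, Z=48, Ag^+: 46 e⁻, Z=47. Ge^4+ < Sn^4+ (same group, 1 shell fewer); Sn^4+ < In^3+ (isoelectronic, higher Z=50 is smaller); In^3+ < Cd^2+ (both 46 e⁻, Z=49>48); Cd^2+ < Ag^+ (isoelectronic, higher Z=48 is smaller).
Full ascending order: Ge^4+ < Sn^4+ < In^3+ < Cd^2+ < Ag^+. Counting from the smallest, position 4 is Cd^2+.

Cd^2+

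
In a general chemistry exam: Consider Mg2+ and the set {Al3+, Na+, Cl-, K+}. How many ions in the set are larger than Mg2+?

3

Electron counts and nuclear charges: Al3+ has 10 e⁻ (Z=13), Mg2+ has 10 e⁻ (Z=12), Na+ has 10 e⁻ (Z=11), K+ has 18 e⁻ (Z=19), Cl- has 18 e⁻ (Z=17). Al3+ < Mg2+ (isoelectronic, higher Z=13 is smaller); Mg2+ < Na+ (both 10 e⁻, Z=12>11); Na+ < K+ (same group, period 3 vs 4); K+ < Cl- (both 18 e⁻, Z=19>17).
Ordering all of them (including Mg2+) by radius gives Al3+ < Mg2+ < Na+ < K+ < Cl-. Count: 3.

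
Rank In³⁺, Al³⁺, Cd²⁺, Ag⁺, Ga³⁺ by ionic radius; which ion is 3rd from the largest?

In³⁺

Tabulating Z and e⁻: Al³⁺ (Z=13, 10 e⁻), Ga³⁺ (Z=31, 28 e⁻), In³⁺ (Z=49, 46 e⁻), Cd²⁺ (Z=48, 46 e⁻), Ag⁺ (Z=47, 46 e⁻). Al³⁺ < Ga³⁺ (same group, 1 shell fewer); Ga³⁺ < In³⁺ (same group, 1 shell fewer); In³⁺ < Cd²⁺ (isoelectronic, higher Z=49 is smaller); Cd²⁺ < Ag⁺ (both 46 e⁻, Z=48>47).
Full ascending order: Al³⁺ < Ga³⁺ < In³⁺ < Cd²⁺ < Ag⁺. Counting from the largest, position 3 is In³⁺.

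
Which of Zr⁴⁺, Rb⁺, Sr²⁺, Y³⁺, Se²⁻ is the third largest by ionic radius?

Each ion has 36 electrons. The ranking follows nuclear charge in reverse — greater Z gives a smaller radius. Zr⁴⁺ (Z=40), Y³⁺ (Z=39), Sr²⁺ (Z=38), Rb⁺ (Z=37), Se²⁻ (Z=34).
That gives Zr⁴⁺ < Y³⁺ < Sr²⁺ < Rb⁺ < Se²⁻. From the largest end, number 3 is Sr²⁺.

Sr²⁺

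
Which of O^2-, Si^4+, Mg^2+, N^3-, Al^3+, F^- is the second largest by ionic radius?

All of these have 10 electrons (isoelectronic). With the same electron cloud, the ion with the most protons pulls it in tightest. Nuclear charges: Si^4+ (Z=14), Al^3+ (Z=13), Mg^2+ (Z=12), F^- (Z=9), O^2- (Z=8), N^3- (Z=7). Highest Z is smallest.
That gives Si^4+ < Al^3+ < Mg^2+ < F^- < O^2- < N^3-. From the largest end, number 2 is O^2-.

O^2-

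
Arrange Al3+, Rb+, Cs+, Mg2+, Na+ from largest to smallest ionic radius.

Cs+ > Rb+ > Na+ > Mg2+ > Al3+

Work out protons and electrons: Al3+ (Z=13, 10 e⁻), Mg2+ (Z=12, 10 e⁻), Na+ (Z=11, 10 e⁻), Rb+ (Z=37, 36 e⁻), Cs+ (Z=55, 54 e⁻). Al3+ < Mg2+ (both 10 e⁻, Z=13>12); Mg2+ < Na+ (both 10 e⁻, Z=12>11); Na+ < Rb+ (same group, period 3 vs 5); Rb+ < Cs+ (same group, 1 shell fewer).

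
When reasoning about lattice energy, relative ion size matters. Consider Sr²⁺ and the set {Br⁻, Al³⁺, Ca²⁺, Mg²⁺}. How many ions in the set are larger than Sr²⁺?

Work out protons and electrons: Al³⁺ has 10 e⁻ (Z=13), Mg²⁺ has 10 e⁻ (Z=12), Ca²⁺ has 18 e⁻ (Z=20), Sr²⁺ has 36 e⁻ (Z=38), Br⁻ has 36 e⁻ (Z=35). Al³⁺ < Mg²⁺ (both 10 e⁻, Z=13>12); Mg²⁺ < Ca²⁺ (same group, period 3 vs 4); Ca²⁺ < Sr²⁺ (same group, period 4 vs 5); Sr²⁺ < Br⁻ (isoelectronic, higher Z=38 is smaller).
Ordering all of them (including Sr²⁺) by radius gives Al³⁺ < Mg²⁺ < Ca²⁺ < Sr²⁺ < Br⁻. That's 1.

1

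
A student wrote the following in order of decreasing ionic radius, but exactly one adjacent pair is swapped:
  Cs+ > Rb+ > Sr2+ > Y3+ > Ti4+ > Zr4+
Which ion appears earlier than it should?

The pair Ti4+, Zr4+ is the wrong way round — Ti4+ and Zr4+ are in one column with the same charge; the lighter period-4 ion has one fewer shell and is smaller. All other adjacent pairs agree with periodic trends, so Ti4+ is the misplaced ion.

Ti4+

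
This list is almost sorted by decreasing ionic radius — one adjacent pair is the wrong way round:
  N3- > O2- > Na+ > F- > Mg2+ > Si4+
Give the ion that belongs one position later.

Na+

Compare adjacent ions: both have 10 electrons but Z(Na)=11 > Z(F)=9, so Na+ should be the smaller of the two — yet in this decreasing list Na+ sits before F-. Nothing else is reversed, so Na+ should move one place to the right.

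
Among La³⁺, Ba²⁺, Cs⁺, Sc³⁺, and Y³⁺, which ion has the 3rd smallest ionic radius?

Tabulating Z and e⁻: Sc³⁺ has 18 e⁻ (Z=21), Y³⁺ has 36 e⁻ (Z=39), La³⁺ has 54 e⁻ (Z=57), Ba²⁺ has 54 e⁻ (Z=56), Cs⁺ has 54 e⁻ (Z=55). Sc³⁺ < Y³⁺ (same group, 1 shell fewer); Y³⁺ < La³⁺ (same group, period 5 vs 6); La³⁺ < Ba²⁺ (isoelectronic, higher Z=57 is smaller); Ba²⁺ < Cs⁺ (isoelectronic, higher Z=56 is smaller).
Full ascending order: Sc³⁺ < Y³⁺ < La³⁺ < Ba²⁺ < Cs⁺. Counting from the smallest, position 3 is La³⁺.

La³⁺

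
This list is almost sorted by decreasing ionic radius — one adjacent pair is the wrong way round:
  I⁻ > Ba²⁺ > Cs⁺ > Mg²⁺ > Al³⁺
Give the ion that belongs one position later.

Scanning neighbour by neighbour, only Ba²⁺/Cs⁺ violates a trend: Ba²⁺ and Cs⁺ share 54 electrons; the higher nuclear charge on Ba (Z=56) contracts it more, so Ba²⁺ < Cs⁺. That makes Ba²⁺ the one sitting a position early relative to where it belongs.

Ba²⁺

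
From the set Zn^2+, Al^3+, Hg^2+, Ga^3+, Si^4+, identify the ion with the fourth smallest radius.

Electron counts and nuclear charges: Si^4+: 10 e⁻, Z=14, Al^3+: 10 e⁻, Z=13, Ga^3+: 28 e⁻, Z=31, Zn^2+: 28 e⁻, Z=30, Hg^2+: 78 e⁻, Z=80. Si^4+ < Al^3+ (isoelectronic, higher Z=14 is smaller); Al^3+ < Ga^3+ (same group, 1 shell fewer); Ga^3+ < Zn^2+ (both 28 e⁻, Z=31>30); Zn^2+ < Hg^2+ (same group, 2 shells fewer).
That gives Si^4+ < Al^3+ < Ga^3+ < Zn^2+ < Hg^2+. From the smallest end, number 4 is Zn^2+.

Zn^2+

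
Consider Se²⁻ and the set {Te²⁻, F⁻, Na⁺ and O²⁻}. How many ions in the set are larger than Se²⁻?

Tabulating Z and e⁻: Na⁺ has 10 e⁻ (Z=11), F⁻ has 10 e⁻ (Z=9), O²⁻ has 10 e⁻ (Z=8), Se²⁻ has 36 e⁻ (Z=34), Te²⁻ has 54 e⁻ (Z=52). Na⁺ < F⁻ (isoelectronic, higher Z=11 is smaller); F⁻ < O²⁻ (isoelectronic, higher Z=9 is smaller); O²⁻ < Se²⁻ (same group, period 2 vs 4); Se²⁻ < Te²⁻ (same group, period 4 vs 5).
Overall: Na⁺ < F⁻ < O²⁻ < Se²⁻ < Te²⁻. Se²⁻ has 3 below it and 1 above. Count: 1.

1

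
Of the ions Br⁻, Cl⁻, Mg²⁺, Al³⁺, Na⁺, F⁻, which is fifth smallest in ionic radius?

Cl⁻

Al³⁺ has 10 e⁻ (Z=13), Mg²⁺ has 10 e⁻ (Z=12), Na⁺ has 10 e⁻ (Z=11), F⁻ has 10 e⁻ (Z=9), Cl⁻ has 18 e⁻ (Z=17), Br⁻ has 36 e⁻ (Z=35). Al³⁺ < Mg²⁺ (both 10 e⁻, Z=13>12); Mg²⁺ < Na⁺ (both 10 e⁻, Z=12>11); Na⁺ < F⁻ (both 10 e⁻, Z=11>9); F⁻ < Cl⁻ (same group, 1 shell fewer); Cl⁻ < Br⁻ (same group, 1 shell fewer).
That gives Al³⁺ < Mg²⁺ < Na⁺ < F⁻ < Cl⁻ < Br⁻. From the smallest end, number 5 is Cl⁻.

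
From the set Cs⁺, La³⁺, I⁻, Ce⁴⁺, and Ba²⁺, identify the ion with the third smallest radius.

All of these have 54 electrons (isoelectronic). With the same electron cloud, the ion with the most protons pulls it in tightest. Nuclear charges: Ce⁴⁺ (Z=58), La³⁺ (Z=57), Ba²⁺ (Z=56), Cs⁺ (Z=55), I⁻ (Z=53). Highest Z is smallest.
Full ascending order: Ce⁴⁺ < La³⁺ < Ba²⁺ < Cs⁺ < I⁻. Counting from the smallest, position 3 is Ba²⁺.

Ba²⁺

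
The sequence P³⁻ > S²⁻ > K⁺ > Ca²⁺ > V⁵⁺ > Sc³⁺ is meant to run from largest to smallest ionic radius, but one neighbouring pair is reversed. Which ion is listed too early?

V⁵⁺

The pair V⁵⁺, Sc³⁺ is the wrong way round — both have 18 electrons but Z(V)=23 > Z(Sc)=21, so V⁵⁺ should be the smaller of the two. All other adjacent pairs agree with periodic trends, so V⁵⁺ is the misplaced ion.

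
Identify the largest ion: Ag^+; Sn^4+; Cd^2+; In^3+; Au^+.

Au^+

Electron counts and nuclear charges: Sn^4+ has 46 e⁻ (Z=50), In^3+ has 46 e⁻ (Z=49), Cd^2+ has 46 e⁻ (Z=48), Ag^+ has 46 e⁻ (Z=47), Au^+ has 78 e⁻ (Z=79). Sn^4+ < In^3+ (both 46 e⁻, Z=50>49); In^3+ < Cd^2+ (isoelectronic, higher Z=49 is smaller); Cd^2+ < Ag^+ (both 46 e⁻, Z=48>47); Ag^+ < Au^+ (same group, 1 shell fewer).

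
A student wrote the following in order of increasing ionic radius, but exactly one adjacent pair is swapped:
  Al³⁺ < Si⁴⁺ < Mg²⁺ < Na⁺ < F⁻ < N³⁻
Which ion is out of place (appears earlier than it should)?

The pair Al³⁺, Si⁴⁺ is the wrong way round — both have 10 electrons but Z(Si)=14 > Z(Al)=13, so Si⁴⁺ should be the smaller of the two. All other adjacent pairs agree with periodic trends, so Al³⁺ is the misplaced ion.

Al³⁺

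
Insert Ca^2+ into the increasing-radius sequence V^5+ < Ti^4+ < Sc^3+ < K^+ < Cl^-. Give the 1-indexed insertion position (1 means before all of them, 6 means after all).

4

These species are isoelectronic with 18 electrons. The only difference is the number of protons: V^5+ (Z=23), Ti^4+ (Z=22), Sc^3+ (Z=21), Ca^2+ (Z=20), K^+ (Z=19), Cl^- (Z=17). The strongest nuclear pull (V^5+) gives the smallest ion.
The complete sequence is V^5+ < Ti^4+ < Sc^3+ < Ca^2+ < K^+ < Cl^-. Ca^2+ sits at position 4.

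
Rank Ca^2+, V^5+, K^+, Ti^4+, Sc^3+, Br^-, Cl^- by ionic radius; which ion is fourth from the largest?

First list Z and electron count for each: V^5+ has 18 e⁻ (Z=23), Ti^4+ has 18 e⁻ (Z=22), Sc^3+ has 18 e⁻ (Z=21), Ca^2+ has 18 e⁻ (Z=20), K^+ has 18 e⁻ (Z=19), Cl^- has 18 e⁻ (Z=17), Br^- has 36 e⁻ (Z=35). V^5+ < Ti^4+ (both 18 e⁻, Z=23>22); Ti^4+ < Sc^3+ (isoelectronic, higher Z=22 is smaller); Sc^3+ < Ca^2+ (isoelectronic, higher Z=21 is smaller); Ca^2+ < K^+ (both 18 e⁻, Z=20>19); K^+ < Cl^- (both 18 e⁻, Z=19>17); Cl^- < Br^- (same group, period 3 vs 4).
So the order is V^5+ < Ti^4+ < Sc^3+ < Ca^2+ < K^+ < Cl^- < Br^-; the 4th-largest ion is Ca^2+.

Ca^2+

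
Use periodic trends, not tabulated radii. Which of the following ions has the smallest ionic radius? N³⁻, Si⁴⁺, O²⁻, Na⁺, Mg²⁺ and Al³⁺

Si⁴⁺

Each ion has 10 electrons. The ranking follows nuclear charge in reverse — greater Z gives a smaller radius. Si⁴⁺ (Z=14), Al³⁺ (Z=13), Mg²⁺ (Z=12), Na⁺ (Z=11), O²⁻ (Z=8), N³⁻ (Z=7).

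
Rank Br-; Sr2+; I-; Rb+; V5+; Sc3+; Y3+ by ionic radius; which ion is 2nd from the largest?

Br-

Electron counts and nuclear charges: V5+: 18 e⁻, Z=23, Sc3+: 18 e⁻, Z=21, Y3+: 36 e⁻, Z=39, Sr2+: 36 e⁻, Z=38, Rb+: 36 e⁻, Z=37, Br-: 36 e⁻, Z=35, I-: 54 e⁻, Z=53. V5+ < Sc3+ (both 18 e⁻, Z=23>21); Sc3+ < Y3+ (same group, 1 shell fewer); Y3+ < Sr2+ (both 36 e⁻, Z=39>38); Sr2+ < Rb+ (both 36 e⁻, Z=38>37); Rb+ < Br- (isoelectronic, higher Z=37 is smaller); Br- < I- (same group, period 4 vs 5).
Full ascending order: V5+ < Sc3+ < Y3+ < Sr2+ < Rb+ < Br- < I-. Counting from the largest, position 2 is Br-.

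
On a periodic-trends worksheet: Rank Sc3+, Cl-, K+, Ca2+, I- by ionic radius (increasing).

Tabulating Z and e⁻: Sc3+: 18 e⁻, Z=21, Ca2+: 18 e⁻, Z=20, K+: 18 e⁻, Z=19, Cl-: 18 e⁻, Z=17, I-: 54 e⁻, Z=53. Sc3+ < Ca2+ (isoelectronic, higher Z=21 is smaller); Ca2+ < K+ (isoelectronic, higher Z=20 is smaller); K+ < Cl- (both 18 e⁻, Z=19>17); Cl- < I- (same group, period 3 vs 5).

Sc3+ < Ca2+ < K+ < Cl- < I-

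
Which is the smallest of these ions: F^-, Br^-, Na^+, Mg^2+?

Mg^2+ (Z=12, 10 e⁻), Na^+ (Z=11, 10 e⁻), F^- (Z=9, 10 e⁻), Br^- (Z=35, 36 e⁻). Mg^2+ < Na^+ (isoelectronic, higher Z=12 is smaller); Na^+ < F^- (both 10 e⁻, Z=11>9); F^- < Br^- (same group, period 2 vs 4).

Mg^2+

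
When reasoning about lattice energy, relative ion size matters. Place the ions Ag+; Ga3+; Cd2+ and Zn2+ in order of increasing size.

Ga3+ < Zn2+ < Cd2+ < Ag+

Work out protons and electrons: Ga3+ has 28 e⁻ (Z=31), Zn2+ has 28 e⁻ (Z=30), Cd2+ has 46 e⁻ (Z=48), Ag+ has 46 e⁻ (Z=47). Ga3+ < Zn2+ (isoelectronic, higher Z=31 is smaller); Zn2+ < Cd2+ (same group, period 4 vs 5); Cd2+ < Ag+ (both 46 e⁻, Z=48>47).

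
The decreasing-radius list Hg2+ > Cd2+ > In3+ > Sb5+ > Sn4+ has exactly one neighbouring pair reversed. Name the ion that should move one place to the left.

Sn4+

Compare adjacent ions: Sb5+ and Sn4+ share 46 electrons; the higher nuclear charge on Sb (Z=51) contracts it more, so Sb5+ < Sn4+ — yet in this decreasing list Sb5+ sits before Sn4+. Nothing else is reversed, so Sn4+ should move one place to the left.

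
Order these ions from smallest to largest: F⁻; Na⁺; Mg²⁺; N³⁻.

Mg²⁺ < Na⁺ < F⁻ < N³⁻

Isoelectronic series (10 e⁻ each). Size is set by nuclear charge: more protons means a smaller ion. Mg²⁺ (Z=12), Na⁺ (Z=11), F⁻ (Z=9), N³⁻ (Z=7).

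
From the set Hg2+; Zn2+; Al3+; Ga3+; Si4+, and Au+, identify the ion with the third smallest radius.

Ga3+

Electron counts and nuclear charges: Si4+ has 10 e⁻ (Z=14), Al3+ has 10 e⁻ (Z=13), Ga3+ has 28 e⁻ (Z=31), Zn2+ has 28 e⁻ (Z=30), Hg2+ has 78 e⁻ (Z=80), Au+ has 78 e⁻ (Z=79). Si4+ < Al3+ (isoelectronic, higher Z=14 is smaller); Al3+ < Ga3+ (same group, period 3 vs 4); Ga3+ < Zn2+ (both 28 e⁻, Z=31>30); Zn2+ < Hg2+ (same group, period 4 vs 6); Hg2+ < Au+ (both 78 e⁻, Z=80>79).
So the order is Si4+ < Al3+ < Ga3+ < Zn2+ < Hg2+ < Au+; the 3rd-smallest ion is Ga3+.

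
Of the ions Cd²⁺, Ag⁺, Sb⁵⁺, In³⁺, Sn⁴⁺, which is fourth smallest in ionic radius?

Each ion has 46 electrons. The ranking follows nuclear charge in reverse — greater Z gives a smaller radius. Sb⁵⁺ (Z=51), Sn⁴⁺ (Z=50), In³⁺ (Z=49), Cd²⁺ (Z=48), Ag⁺ (Z=47).
So the order is Sb⁵⁺ < Sn⁴⁺ < In³⁺ < Cd²⁺ < Ag⁺; the 4th-smallest ion is Cd²⁺.

Cd²⁺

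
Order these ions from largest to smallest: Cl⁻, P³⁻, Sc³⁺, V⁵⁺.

Isoelectronic series (18 e⁻ each). Size is set by nuclear charge: more protons means a smaller ion. V⁵⁺ (Z=23), Sc³⁺ (Z=21), Cl⁻ (Z=17), P³⁻ (Z=15).

P³⁻ > Cl⁻ > Sc³⁺ > V⁵⁺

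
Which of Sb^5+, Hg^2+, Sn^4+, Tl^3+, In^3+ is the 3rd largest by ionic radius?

In^3+

First list Z and electron count for each: Sb^5+ has 46 e⁻ (Z=51), Sn^4+ has 46 e⁻ (Z=50), In^3+ has 46 e⁻ (Z=49), Tl^3+ has 78 e⁻ (Z=81), Hg^2+ has 78 e⁻ (Z=80). Sb^5+ < Sn^4+ (isoelectronic, higher Z=51 is smaller); Sn^4+ < In^3+ (isoelectronic, higher Z=50 is smaller); In^3+ < Tl^3+ (same group, period 5 vs 6); Tl^3+ < Hg^2+ (isoelectronic, higher Z=81 is smaller).
Ordering: Sb^5+ < Sn^4+ < In^3+ < Tl^3+ < Hg^2+. The 3rd largest is In^3+.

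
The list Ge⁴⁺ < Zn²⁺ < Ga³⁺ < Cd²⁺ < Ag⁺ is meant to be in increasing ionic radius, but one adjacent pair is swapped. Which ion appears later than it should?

Ga³⁺

Compare adjacent ions: both have 28 electrons but Z(Ga)=31 > Z(Zn)=30, so Ga³⁺ should be the smaller of the two — yet in this increasing list Zn²⁺ sits before Ga³⁺. Nothing else is reversed, so Ga³⁺ should move one place to the left.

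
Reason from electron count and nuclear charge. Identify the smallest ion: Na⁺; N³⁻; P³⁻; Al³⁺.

First list Z and electron count for each: Al³⁺ has 10 e⁻ (Z=13), Na⁺ has 10 e⁻ (Z=11), N³⁻ has 10 e⁻ (Z=7), P³⁻ has 18 e⁻ (Z=15). Al³⁺ < Na⁺ (isoelectronic, higher Z=13 is smaller); Na⁺ < N³⁻ (both 10 e⁻, Z=11>7); N³⁻ < P³⁻ (same group, 1 shell fewer).

Al³⁺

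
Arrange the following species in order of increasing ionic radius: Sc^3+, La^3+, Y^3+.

Sc^3+ < Y^3+ < La^3+

All are in the same group with charge +3. Radius grows down the group as n (the outermost shell) increases.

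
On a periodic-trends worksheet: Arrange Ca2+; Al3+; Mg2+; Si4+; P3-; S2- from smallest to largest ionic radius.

Si4+ < Al3+ < Mg2+ < Ca2+ < S2- < P3-

Si4+: 10 e⁻, Z=14, Al3+: 10 e⁻, Z=13, Mg2+: 10 e⁻, Z=12, Ca2+: 18 e⁻, Z=20, S2-: 18 e⁻, Z=16, P3-: 18 e⁻, Z=15. Si4+ < Al3+ (both 10 e⁻, Z=14>13); Al3+ < Mg2+ (both 10 e⁻, Z=13>12); Mg2+ < Ca2+ (same group, 1 shell fewer); Ca2+ < S2- (both 18 e⁻, Z=20>16); S2- < P3- (isoelectronic, higher Z=16 is smaller).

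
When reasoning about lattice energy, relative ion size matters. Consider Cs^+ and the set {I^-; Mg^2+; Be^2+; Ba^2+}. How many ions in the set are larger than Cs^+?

Electron counts and nuclear charges: Be^2+ (Z=4, 2 e⁻), Mg^2+ (Z=12, 10 e⁻), Ba^2+ (Z=56, 54 e⁻), Cs^+ (Z=55, 54 e⁻), I^- (Z=53, 54 e⁻). Be^2+ < Mg^2+ (same group, period 2 vs 3); Mg^2+ < Ba^2+ (same group, 3 shells fewer); Ba^2+ < Cs^+ (both 54 e⁻, Z=56>55); Cs^+ < I^- (isoelectronic, higher Z=55 is smaller).
Overall: Be^2+ < Mg^2+ < Ba^2+ < Cs^+ < I^-. Cs^+ has 3 below it and 1 above. Count: 1.

1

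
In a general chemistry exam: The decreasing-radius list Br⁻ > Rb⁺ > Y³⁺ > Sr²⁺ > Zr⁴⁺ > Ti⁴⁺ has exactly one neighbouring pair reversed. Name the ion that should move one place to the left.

Sr²⁺

Compare adjacent ions: they are isoelectronic (36 e⁻) and Y has more protons than Sr (39 vs 38), making Y³⁺ smaller — yet in this decreasing list Y³⁺ sits before Sr²⁺. Nothing else is reversed, so Sr²⁺ should move one place to the left.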